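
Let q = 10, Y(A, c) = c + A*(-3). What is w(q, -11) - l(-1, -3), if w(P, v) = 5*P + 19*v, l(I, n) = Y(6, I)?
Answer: -140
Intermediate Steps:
Y(A, c) = c - 3*A
l(I, n) = -18 + I (l(I, n) = I - 3*6 = I - 18 = -18 + I)
w(q, -11) - l(-1, -3) = (5*10 + 19*(-11)) - (-18 - 1) = (50 - 209) - 1*(-19) = -159 + 19 = -140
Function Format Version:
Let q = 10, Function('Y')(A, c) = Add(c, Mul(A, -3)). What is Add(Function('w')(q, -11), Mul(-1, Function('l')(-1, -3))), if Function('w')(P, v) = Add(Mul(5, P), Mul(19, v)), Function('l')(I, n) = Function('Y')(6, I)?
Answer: -140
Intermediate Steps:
Function('Y')(A, c) = Add(c, Mul(-3, A))
Function('l')(I, n) = Add(-18, I) (Function('l')(I, n) = Add(I, Mul(-3, 6)) = Add(I, -18) = Add(-18, I))
Add(Function('w')(q, -11), Mul(-1, Function('l')(-1, -3))) = Add(Add(Mul(5, 10), Mul(19, -11)), Mul(-1, Add(-18, -1))) = Add(Add(50, -209), Mul(-1, -19)) = Add(-159, 19) = -140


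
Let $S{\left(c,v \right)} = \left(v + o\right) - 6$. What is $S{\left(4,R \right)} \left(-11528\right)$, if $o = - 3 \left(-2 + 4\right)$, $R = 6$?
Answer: $69168$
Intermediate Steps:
$o = -6$ ($o = \left(-3\right) 2 = -6$)
$S{\left(c,v \right)} = -12 + v$ ($S{\left(c,v \right)} = \left(v - 6\right) - 6 = \left(-6 + v\right) - 6 = -12 + v$)
$S{\left(4,R \right)} \left(-11528\right) = \left(-12 + 6\right) \left(-11528\right) = \left(-6\right) \left(-11528\right) = 69168$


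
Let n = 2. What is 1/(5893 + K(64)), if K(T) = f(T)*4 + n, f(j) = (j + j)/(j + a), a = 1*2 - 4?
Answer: 31/183001 ≈ 0.00016940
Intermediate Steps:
a = -2 (a = 2 - 4 = -2)
f(j) = 2*j/(-2 + j) (f(j) = (j + j)/(j - 2) = (2*j)/(-2 + j) = 2*j/(-2 + j))
K(T) = 2 + 8*T/(-2 + T) (K(T) = (2*T/(-2 + T))*4 + 2 = 8*T/(-2 + T) + 2 = 2 + 8*T/(-2 + T))
1/(5893 + K(64)) = 1/(5893 + 2*(-2 + 5*64)/(-2 + 64)) = 1/(5893 + 2*(-2 + 320)/62) = 1/(5893 + 2*(1/62)*318) = 1/(5893 + 318/31) = 1/(183001/31) = 31/183001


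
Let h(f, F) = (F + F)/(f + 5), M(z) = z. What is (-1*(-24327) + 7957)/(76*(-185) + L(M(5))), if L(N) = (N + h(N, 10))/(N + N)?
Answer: -322840/140593 ≈ -2.2963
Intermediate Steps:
h(f, F) = 2*F/(5 + f) (h(f, F) = (2*F)/(5 + f) = 2*F/(5 + f))
L(N) = (N + 20/(5 + N))/(2*N) (L(N) = (N + 2*10/(5 + N))/(N + N) = (N + 20/(5 + N))/((2*N)) = (N + 20/(5 + N))*(1/(2*N)) = (N + 20/(5 + N))/(2*N))
(-1*(-24327) + 7957)/(76*(-185) + L(M(5))) = (-1*(-24327) + 7957)/(76*(-185) + (½)*(20 + 5*(5 + 5))/(5*(5 + 5))) = (24327 + 7957)/(-14060 + (½)*(⅕)*(20 + 5*10)/10) = 32284/(-14060 + (½)*(⅕)*(⅒)*(20 + 50)) = 32284/(-14060 + (½)*(⅕)*(⅒)*70) = 32284/(-14060 + 7/10) = 32284/(-140593/10) = 32284*(-10/140593) = -322840/140593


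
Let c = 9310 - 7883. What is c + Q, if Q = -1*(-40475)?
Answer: 41902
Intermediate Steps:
c = 1427
Q = 40475
c + Q = 1427 + 40475 = 41902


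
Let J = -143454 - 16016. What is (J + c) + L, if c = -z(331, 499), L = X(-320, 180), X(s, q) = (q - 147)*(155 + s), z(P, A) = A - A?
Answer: -164915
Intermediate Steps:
J = -159470
z(P, A) = 0
X(s, q) = (-147 + q)*(155 + s)
L = -5445 (L = -22785 - 147*(-320) + 155*180 + 180*(-320) = -22785 + 47040 + 27900 - 57600 = -5445)
c = 0 (c = -1*0 = 0)
(J + c) + L = (-159470 + 0) - 5445 = -159470 - 5445 = -164915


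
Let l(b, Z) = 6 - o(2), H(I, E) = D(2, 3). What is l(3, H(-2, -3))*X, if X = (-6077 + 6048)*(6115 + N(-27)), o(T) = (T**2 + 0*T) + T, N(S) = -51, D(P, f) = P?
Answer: 0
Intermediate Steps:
o(T) = T + T**2 (o(T) = (T**2 + 0) + T = T**2 + T = T + T**2)
H(I, E) = 2
l(b, Z) = 0 (l(b, Z) = 6 - 2*(1 + 2) = 6 - 2*3 = 6 - 1*6 = 6 - 6 = 0)
X = -175856 (X = (-6077 + 6048)*(6115 - 51) = -29*6064 = -175856)
l(3, H(-2, -3))*X = 0*(-175856) = 0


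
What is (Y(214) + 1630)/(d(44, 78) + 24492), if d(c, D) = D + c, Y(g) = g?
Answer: 922/12307 ≈ 0.074917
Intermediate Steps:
(Y(214) + 1630)/(d(44, 78) + 24492) = (214 + 1630)/((78 + 44) + 24492) = 1844/(122 + 24492) = 1844/24614 = 1844*(1/24614) = 922/12307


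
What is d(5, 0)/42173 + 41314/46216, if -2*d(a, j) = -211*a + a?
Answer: 883299361/974533684 ≈ 0.90638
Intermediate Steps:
d(a, j) = 105*a (d(a, j) = -(-211*a + a)/2 = -(-105)*a = 105*a)
d(5, 0)/42173 + 41314/46216 = (105*5)/42173 + 41314/46216 = 525*(1/42173) + 41314*(1/46216) = 525/42173 + 20657/23108 = 883299361/974533684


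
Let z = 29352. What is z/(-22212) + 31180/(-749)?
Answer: -59546234/1386399 ≈ -42.950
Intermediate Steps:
z/(-22212) + 31180/(-749) = 29352/(-22212) + 31180/(-749) = 29352*(-1/22212) + 31180*(-1/749) = -2446/1851 - 31180/749 = -59546234/1386399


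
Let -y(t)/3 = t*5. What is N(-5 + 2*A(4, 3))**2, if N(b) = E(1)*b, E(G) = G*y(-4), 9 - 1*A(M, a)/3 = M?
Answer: 2250000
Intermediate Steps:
A(M, a) = 27 - 3*M
y(t) = -15*t (y(t) = -3*t*5 = -15*t)
E(G) = 60*G (E(G) = G*(-15*(-4)) = G*60 = 60*G)
N(b) = 60*b (N(b) = (60*1)*b = 60*b)
N(-5 + 2*A(4, 3))**2 = (60*(-5 + 2*(27 - 3*4)))**2 = (60*(-5 + 2*(27 - 12)))**2 = (60*(-5 + 2*15))**2 = (60*(-5 + 30))**2 = (60*25)**2 = 1500**2 = 2250000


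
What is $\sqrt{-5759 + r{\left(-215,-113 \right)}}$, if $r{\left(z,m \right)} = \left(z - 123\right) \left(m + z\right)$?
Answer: $7 \sqrt{2145} \approx 324.2$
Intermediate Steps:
$r{\left(z,m \right)} = \left(-123 + z\right) \left(m + z\right)$
$\sqrt{-5759 + r{\left(-215,-113 \right)}} = \sqrt{-5759 - \left(-64639 - 46225\right)} = \sqrt{-5759 + \left(46225 + 13899 + 26445 + 24295\right)} = \sqrt{-5759 + 110864} = \sqrt{105105} = 7 \sqrt{2145}$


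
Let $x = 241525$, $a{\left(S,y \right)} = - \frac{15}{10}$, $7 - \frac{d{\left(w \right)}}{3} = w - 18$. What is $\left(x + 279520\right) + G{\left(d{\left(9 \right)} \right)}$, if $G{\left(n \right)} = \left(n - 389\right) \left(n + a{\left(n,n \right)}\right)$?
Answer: $\frac{1010377}{2} \approx 5.0519 \cdot 10^{5}$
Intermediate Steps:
$d{\left(w \right)} = 75 - 3 w$ ($d{\left(w \right)} = 21 - 3 \left(w - 18\right) = 21 - 3 \left(-18 + w\right) = 21 - \left(-54 + 3 w\right) = 75 - 3 w$)
$a{\left(S,y \right)} = - \frac{3}{2}$ ($a{\left(S,y \right)} = \left(-15\right) \frac{1}{10} = - \frac{3}{2}$)
$G{\left(n \right)} = \left(-389 + n\right) \left(- \frac{3}{2} + n\right)$ ($G{\left(n \right)} = \left(n - 389\right) \left(n - \frac{3}{2}\right) = \left(-389 + n\right) \left(- \frac{3}{2} + n\right)$)
$\left(x + 279520\right) + G{\left(d{\left(9 \right)} \right)} = \left(241525 + 279520\right) + \left(\frac{1167}{2} + \left(75 - 27\right)^{2} - \frac{781 \left(75 - 27\right)}{2}\right) = 521045 + \left(\frac{1167}{2} + \left(75 - 27\right)^{2} - \frac{781 \left(75 - 27\right)}{2}\right) = 521045 + \left(\frac{1167}{2} + 48^{2} - 18744\right) = 521045 + \left(\frac{1167}{2} + 2304 - 18744\right) = 521045 - \frac{31713}{2} = \frac{1010377}{2}$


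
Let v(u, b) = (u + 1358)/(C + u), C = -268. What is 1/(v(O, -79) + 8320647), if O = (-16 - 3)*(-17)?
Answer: 55/457637266 ≈ 1.2018e-7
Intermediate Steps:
O = 323 (O = -19*(-17) = 323)
v(u, b) = (1358 + u)/(-268 + u) (v(u, b) = (u + 1358)/(-268 + u) = (1358 + u)/(-268 + u))
1/(v(O, -79) + 8320647) = 1/((1358 + 323)/(-268 + 323) + 8320647) = 1/(1681/55 + 8320647) = 1/(457637266/55) = 55/457637266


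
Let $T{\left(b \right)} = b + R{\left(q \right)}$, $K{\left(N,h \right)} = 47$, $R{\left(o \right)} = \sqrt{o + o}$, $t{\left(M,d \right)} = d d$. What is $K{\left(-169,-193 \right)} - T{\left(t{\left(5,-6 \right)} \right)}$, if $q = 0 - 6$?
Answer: $11 - 2 i \sqrt{3} \approx 11.0 - 3.4641 i$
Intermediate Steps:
$q = -6$ ($q = 0 - 6 = -6$)
$t{\left(M,d \right)} = d^{2}$
$R{\left(o \right)} = \sqrt{2} \sqrt{o}$ ($R{\left(o \right)} = \sqrt{2 o} = \sqrt{2} \sqrt{o}$)
$T{\left(b \right)} = b + 2 i \sqrt{3}$ ($T{\left(b \right)} = b + \sqrt{2} \sqrt{-6} = b + \sqrt{2} i \sqrt{6} = b + 2 i \sqrt{3}$)
$K{\left(-169,-193 \right)} - T{\left(t{\left(5,-6 \right)} \right)} = 47 - \left(\left(-6\right)^{2} + 2 i \sqrt{3}\right) = 47 - \left(36 + 2 i \sqrt{3}\right) = 11 - 2 i \sqrt{3}$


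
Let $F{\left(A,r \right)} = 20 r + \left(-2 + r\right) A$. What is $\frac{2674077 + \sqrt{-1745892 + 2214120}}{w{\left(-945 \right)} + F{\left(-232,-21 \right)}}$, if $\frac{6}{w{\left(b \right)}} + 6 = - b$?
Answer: $\frac{836986101}{1538710} + \frac{313 \sqrt{117057}}{769355} \approx 544.09$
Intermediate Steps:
$w{\left(b \right)} = \frac{6}{-6 - b}$
$F{\left(A,r \right)} = 20 r + A \left(-2 + r\right)$
$\frac{2674077 + \sqrt{-1745892 + 2214120}}{w{\left(-945 \right)} + F{\left(-232,-21 \right)}} = \frac{2674077 + \sqrt{-1745892 + 2214120}}{- \frac{6}{6 - 945} - -4916} = \frac{2674077 + \sqrt{468228}}{- \frac{6}{-939} + \left(464 - 420 + 4872\right)} = \frac{2674077 + 2 \sqrt{117057}}{\left(-6\right) \left(- \frac{1}{939}\right) + 4916} = \frac{2674077 + 2 \sqrt{117057}}{\frac{2}{313} + 4916} = \frac{2674077 + 2 \sqrt{117057}}{\frac{1538710}{313}} = \left(2674077 + 2 \sqrt{117057}\right) \frac{313}{1538710} = \frac{836986101}{1538710} + \frac{313 \sqrt{117057}}{769355}$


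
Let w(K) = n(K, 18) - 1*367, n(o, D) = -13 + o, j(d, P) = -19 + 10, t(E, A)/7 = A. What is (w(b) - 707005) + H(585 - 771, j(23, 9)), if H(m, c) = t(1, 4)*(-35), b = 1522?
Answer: -706843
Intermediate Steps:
t(E, A) = 7*A
j(d, P) = -9
H(m, c) = -980 (H(m, c) = (7*4)*(-35) = 28*(-35) = -980)
w(K) = -380 + K (w(K) = (-13 + K) - 1*367 = (-13 + K) - 367 = -380 + K)
(w(b) - 707005) + H(585 - 771, j(23, 9)) = ((-380 + 1522) - 707005) - 980 = (1142 - 707005) - 980 = -705863 - 980 = -706843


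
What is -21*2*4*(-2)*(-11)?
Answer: -3696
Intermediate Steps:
-21*2*4*(-2)*(-11) = -168*(-2)*(-11) = -21*(-16)*(-11) = 336*(-11) = -3696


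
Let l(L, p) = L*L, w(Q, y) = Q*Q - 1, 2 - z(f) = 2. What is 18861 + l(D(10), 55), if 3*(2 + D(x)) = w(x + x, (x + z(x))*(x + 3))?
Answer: 36022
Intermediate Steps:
z(f) = 0 (z(f) = 2 - 1*2 = 2 - 2 = 0)
w(Q, y) = -1 + Q² (w(Q, y) = Q² - 1 = -1 + Q²)
D(x) = -7/3 + 4*x²/3 (D(x) = -2 + (-1 + (x + x)²)/3 = -2 + (-1 + (2*x)²)/3 = -2 + (-1 + 4*x²)/3 = -2 + (-⅓ + 4*x²/3) = -7/3 + 4*x²/3)
l(L, p) = L²
18861 + l(D(10), 55) = 18861 + (-7/3 + (4/3)*10²)² = 18861 + (-7/3 + (4/3)*100)² = 18861 + (-7/3 + 400/3)² = 18861 + 131² = 18861 + 17161 = 36022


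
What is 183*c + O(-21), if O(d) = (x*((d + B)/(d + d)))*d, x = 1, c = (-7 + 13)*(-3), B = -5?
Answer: -3307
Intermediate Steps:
c = -18 (c = 6*(-3) = -18)
O(d) = -5/2 + d/2 (O(d) = (1*((d - 5)/(d + d)))*d = (1*((-5 + d)/((2*d))))*d = (1*((-5 + d)*(1/(2*d))))*d = (1*((-5 + d)/(2*d)))*d = ((-5 + d)/(2*d))*d = -5/2 + d/2)
183*c + O(-21) = 183*(-18) + (-5/2 + (½)*(-21)) = -3294 + (-5/2 - 21/2) = -3294 - 13 = -3307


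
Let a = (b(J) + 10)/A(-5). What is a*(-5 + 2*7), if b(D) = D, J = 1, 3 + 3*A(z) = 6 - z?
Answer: 297/8 ≈ 37.125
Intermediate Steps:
A(z) = 1 - z/3 (A(z) = -1 + (6 - z)/3 = -1 + (2 - z/3) = 1 - z/3)
a = 33/8 (a = (1 + 10)/(1 - ⅓*(-5)) = 11/(1 + 5/3) = 11/(8/3) = (3/8)*11 = 33/8 ≈ 4.1250)
a*(-5 + 2*7) = 33*(-5 + 2*7)/8 = 33*(-5 + 14)/8 = (33/8)*9 = 297/8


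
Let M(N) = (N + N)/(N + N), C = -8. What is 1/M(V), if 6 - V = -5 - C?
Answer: 1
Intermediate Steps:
V = 3 (V = 6 - (-5 - 1*(-8)) = 6 - (-5 + 8) = 6 - 1*3 = 6 - 3 = 3)
M(N) = 1 (M(N) = (2*N)/((2*N)) = (2*N)*(1/(2*N)) = 1)
1/M(V) = 1/1 = 1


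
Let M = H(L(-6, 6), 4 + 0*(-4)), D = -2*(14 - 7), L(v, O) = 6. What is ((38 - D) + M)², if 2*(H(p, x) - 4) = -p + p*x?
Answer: 4225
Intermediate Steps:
H(p, x) = 4 - p/2 + p*x/2 (H(p, x) = 4 + (-p + p*x)/2 = 4 + (-p/2 + p*x/2) = 4 - p/2 + p*x/2)
D = -14 (D = -2*7 = -14)
M = 13 (M = 4 - ½*6 + (½)*6*(4 + 0*(-4)) = 4 - 3 + (½)*6*(4 + 0) = 4 - 3 + (½)*6*4 = 4 - 3 + 12 = 13)
((38 - D) + M)² = ((38 - 1*(-14)) + 13)² = ((38 + 14) + 13)² = (52 + 13)² = 65² = 4225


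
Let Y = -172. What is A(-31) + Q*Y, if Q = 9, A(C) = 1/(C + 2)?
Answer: -44893/29 ≈ -1548.0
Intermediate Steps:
A(C) = 1/(2 + C)
A(-31) + Q*Y = 1/(2 - 31) + 9*(-172) = 1/(-29) - 1548 = -1/29 - 1548 = -44893/29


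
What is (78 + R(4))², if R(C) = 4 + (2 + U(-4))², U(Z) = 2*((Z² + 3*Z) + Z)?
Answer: 7396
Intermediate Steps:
U(Z) = 2*Z² + 8*Z (U(Z) = 2*(Z² + 4*Z) = 2*Z² + 8*Z)
R(C) = 8 (R(C) = 4 + (2 + 2*(-4)*(4 - 4))² = 4 + (2 + 2*(-4)*0)² = 4 + (2 + 0)² = 4 + 2² = 4 + 4 = 8)
(78 + R(4))² = (78 + 8)² = 86² = 7396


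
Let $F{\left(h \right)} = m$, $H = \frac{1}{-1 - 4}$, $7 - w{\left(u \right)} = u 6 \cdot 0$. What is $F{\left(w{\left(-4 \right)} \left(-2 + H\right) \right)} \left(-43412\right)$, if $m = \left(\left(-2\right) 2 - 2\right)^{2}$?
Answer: $-1562832$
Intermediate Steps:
$w{\left(u \right)} = 7$ ($w{\left(u \right)} = 7 - u 6 \cdot 0 = 7 - 6 u 0 = 7 - 0 = 7 + 0 = 7$)
$H = - \frac{1}{5}$ ($H = \frac{1}{-5} = - \frac{1}{5} \approx -0.2$)
$m = 36$ ($m = \left(-4 - 2\right)^{2} = \left(-6\right)^{2} = 36$)
$F{\left(h \right)} = 36$
$F{\left(w{\left(-4 \right)} \left(-2 + H\right) \right)} \left(-43412\right) = 36 \left(-43412\right) = -1562832$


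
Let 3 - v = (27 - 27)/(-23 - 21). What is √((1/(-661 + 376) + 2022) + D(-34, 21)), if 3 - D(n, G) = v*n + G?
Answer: √171059565/285 ≈ 45.891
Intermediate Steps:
v = 3 (v = 3 - (27 - 27)/(-23 - 21) = 3 - 0/(-44) = 3 - 0*(-1)/44 = 3 - 1*0 = 3 + 0 = 3)
D(n, G) = 3 - G - 3*n (D(n, G) = 3 - (3*n + G) = 3 - (G + 3*n) = 3 + (-G - 3*n) = 3 - G - 3*n)
√((1/(-661 + 376) + 2022) + D(-34, 21)) = √((1/(-661 + 376) + 2022) + (3 - 1*21 - 3*(-34))) = √((1/(-285) + 2022) + (3 - 21 + 102)) = √((-1/285 + 2022) + 84) = √(576269/285 + 84) = √(600209/285) = √171059565/285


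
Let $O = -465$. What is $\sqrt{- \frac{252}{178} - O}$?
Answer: $\frac{\sqrt{3672051}}{89} \approx 21.531$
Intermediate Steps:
$\sqrt{- \frac{252}{178} - O} = \sqrt{- \frac{252}{178} - -465} = \sqrt{\left(-252\right) \frac{1}{178} + 465} = \sqrt{- \frac{126}{89} + 465} = \sqrt{\frac{41259}{89}} = \frac{\sqrt{3672051}}{89}$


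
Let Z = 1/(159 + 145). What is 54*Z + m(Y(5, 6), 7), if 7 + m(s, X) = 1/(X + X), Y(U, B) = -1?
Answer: -7183/1064 ≈ -6.7509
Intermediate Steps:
m(s, X) = -7 + 1/(2*X) (m(s, X) = -7 + 1/(X + X) = -7 + 1/(2*X))
Z = 1/304 ≈ 0.0032895
54*Z + m(Y(5, 6), 7) = 54*(1/304) + (-7 + (½)/7) = 27/152 + (-7 + (½)*(⅐)) = 27/152 + (-7 + 1/14) = 27/152 - 97/14 = -7183/1064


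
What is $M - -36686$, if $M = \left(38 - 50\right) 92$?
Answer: $35582$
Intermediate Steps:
$M = -1104$ ($M = \left(-12\right) 92 = -1104$)
$M - -36686 = -1104 - -36686 = -1104 + 36686 = 35582$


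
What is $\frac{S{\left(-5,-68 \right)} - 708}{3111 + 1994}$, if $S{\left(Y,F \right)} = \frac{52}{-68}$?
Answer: $- \frac{12049}{86785} \approx -0.13884$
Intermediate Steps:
$S{\left(Y,F \right)} = - \frac{13}{17}$ ($S{\left(Y,F \right)} = 52 \left(- \frac{1}{68}\right) = - \frac{13}{17}$)
$\frac{S{\left(-5,-68 \right)} - 708}{3111 + 1994} = \frac{- \frac{13}{17} - 708}{3111 + 1994} = - \frac{12049}{17 \cdot 5105} = \left(- \frac{12049}{17}\right) \frac{1}{5105} = - \frac{12049}{86785}$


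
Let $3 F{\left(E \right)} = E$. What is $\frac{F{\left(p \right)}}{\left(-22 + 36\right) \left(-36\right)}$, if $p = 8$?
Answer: $- \frac{1}{189} \approx -0.005291$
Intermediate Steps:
$F{\left(E \right)} = \frac{E}{3}$
$\frac{F{\left(p \right)}}{\left(-22 + 36\right) \left(-36\right)} = \frac{\frac{1}{3} \cdot 8}{\left(-22 + 36\right) \left(-36\right)} = \frac{8}{3 \cdot 14 \left(-36\right)} = \frac{8}{3 \left(-504\right)} = \frac{8}{3} \left(- \frac{1}{504}\right) = - \frac{1}{189}$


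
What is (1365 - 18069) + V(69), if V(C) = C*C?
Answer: -11943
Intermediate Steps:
V(C) = C**2
(1365 - 18069) + V(69) = (1365 - 18069) + 69**2 = -16704 + 4761 = -11943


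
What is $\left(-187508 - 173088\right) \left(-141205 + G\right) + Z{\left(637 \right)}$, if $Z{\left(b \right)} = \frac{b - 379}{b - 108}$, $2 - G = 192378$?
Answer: $\frac{63632338392262}{529} \approx 1.2029 \cdot 10^{11}$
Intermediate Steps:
$G = -192376$ ($G = 2 - 192378 = -192376$)
$Z{\left(b \right)} = \frac{-379 + b}{-108 + b}$
$\left(-187508 - 173088\right) \left(-141205 + G\right) + Z{\left(637 \right)} = \left(-187508 - 173088\right) \left(-141205 - 192376\right) + \frac{-379 + 637}{-108 + 637} = \left(-360596\right) \left(-333581\right) + \frac{1}{529} \cdot 258 = 120287974276 + \frac{1}{529} \cdot 258 = 120287974276 + \frac{258}{529} = \frac{63632338392262}{529}$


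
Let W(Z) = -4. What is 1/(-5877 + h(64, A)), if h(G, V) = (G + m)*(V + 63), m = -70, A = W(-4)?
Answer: -1/6231 ≈ -0.00016049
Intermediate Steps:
A = -4
h(G, V) = (-70 + G)*(63 + V) (h(G, V) = (G - 70)*(V + 63) = (-70 + G)*(63 + V))
1/(-5877 + h(64, A)) = 1/(-5877 + (-4410 - 70*(-4) + 63*64 + 64*(-4))) = 1/(-5877 + (-4410 + 280 + 4032 - 256)) = 1/(-5877 - 354) = 1/(-6231) = -1/6231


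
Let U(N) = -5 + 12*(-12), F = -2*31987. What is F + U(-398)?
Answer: -64123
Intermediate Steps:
F = -63974
U(N) = -149 (U(N) = -5 - 144 = -149)
F + U(-398) = -63974 - 149 = -64123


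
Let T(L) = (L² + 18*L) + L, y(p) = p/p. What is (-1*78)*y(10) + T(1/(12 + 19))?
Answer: -74368/961 ≈ -77.386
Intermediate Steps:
y(p) = 1
T(L) = L² + 19*L
(-1*78)*y(10) + T(1/(12 + 19)) = -1*78*1 + (19 + 1/(12 + 19))/(12 + 19) = -78*1 + (19 + 1/31)/31 = -78 + (19 + 1/31)/31 = -78 + (1/31)*(590/31) = -78 + 590/961 = -74368/961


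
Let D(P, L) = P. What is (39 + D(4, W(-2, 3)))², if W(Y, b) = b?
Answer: 1849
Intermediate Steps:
(39 + D(4, W(-2, 3)))² = (39 + 4)² = 43² = 1849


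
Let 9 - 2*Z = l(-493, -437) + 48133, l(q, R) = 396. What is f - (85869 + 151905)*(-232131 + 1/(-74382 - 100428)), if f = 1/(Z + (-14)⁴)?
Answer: 22764236168203390899/412435060 ≈ 5.5195e+10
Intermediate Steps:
Z = -24260 (Z = 9/2 - (396 + 48133)/2 = 9/2 - ½*48529 = 9/2 - 48529/2 = -24260)
f = 1/14156 (f = 1/(-24260 + (-14)⁴) = 1/(-24260 + 38416) = 1/14156 ≈ 7.0641e-5)
f - (85869 + 151905)*(-232131 + 1/(-74382 - 100428)) = 1/14156 - (85869 + 151905)*(-232131 + 1/(-74382 - 100428)) = 1/14156 - 237774*(-232131 + 1/(-174810)) = 1/14156 - 237774*(-232131 - 1/174810) = 1/14156 - 237774*(-40578820111)/174810 = 1/14156 - 1*(-1608098062178819/29135) = 1/14156 + 1608098062178819/29135 = 22764236168203390899/412435060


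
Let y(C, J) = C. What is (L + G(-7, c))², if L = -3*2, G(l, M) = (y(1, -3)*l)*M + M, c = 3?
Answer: 576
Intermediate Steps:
G(l, M) = M + M*l (G(l, M) = (1*l)*M + M = l*M + M = M*l + M = M + M*l)
L = -6
(L + G(-7, c))² = (-6 + 3*(1 - 7))² = (-6 + 3*(-6))² = (-6 - 18)² = (-24)² = 576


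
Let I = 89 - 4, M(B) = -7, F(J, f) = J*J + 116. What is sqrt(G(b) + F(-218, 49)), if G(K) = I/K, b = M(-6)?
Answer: sqrt(2333765)/7 ≈ 218.24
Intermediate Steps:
F(J, f) = 116 + J**2 (F(J, f) = J**2 + 116 = 116 + J**2)
I = 85
b = -7
G(K) = 85/K
sqrt(G(b) + F(-218, 49)) = sqrt(85/(-7) + (116 + (-218)**2)) = sqrt(85*(-1/7) + (116 + 47524)) = sqrt(-85/7 + 47640) = sqrt(333395/7) = sqrt(2333765)/7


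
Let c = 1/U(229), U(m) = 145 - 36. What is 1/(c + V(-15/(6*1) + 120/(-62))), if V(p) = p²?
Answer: 418996/8246969 ≈ 0.050806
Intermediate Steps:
U(m) = 109
c = 1/109 ≈ 0.0091743
1/(c + V(-15/(6*1) + 120/(-62))) = 1/(1/109 + (-15/(6*1) + 120/(-62))²) = 1/(1/109 + (-15/6 + 120*(-1/62))²) = 1/(1/109 + (-15*⅙ - 60/31)²) = 1/(1/109 + (-5/2 - 60/31)²) = 1/(1/109 + (-275/62)²) = 1/(1/109 + 75625/3844) = 1/(8246969/418996) = 418996/8246969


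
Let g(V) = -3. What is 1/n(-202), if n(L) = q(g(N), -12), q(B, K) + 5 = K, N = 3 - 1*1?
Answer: -1/17 ≈ -0.058824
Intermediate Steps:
N = 2 (N = 3 - 1 = 2)
q(B, K) = -5 + K
n(L) = -17 (n(L) = -5 - 12 = -17)
1/n(-202) = 1/(-17) = -1/17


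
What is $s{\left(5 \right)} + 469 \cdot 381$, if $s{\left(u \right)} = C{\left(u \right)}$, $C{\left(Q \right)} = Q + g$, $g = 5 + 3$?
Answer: $178702$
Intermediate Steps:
$g = 8$
$C{\left(Q \right)} = 8 + Q$ ($C{\left(Q \right)} = Q + 8 = 8 + Q$)
$s{\left(u \right)} = 8 + u$
$s{\left(5 \right)} + 469 \cdot 381 = \left(8 + 5\right) + 469 \cdot 381 = 13 + 178689 = 178702$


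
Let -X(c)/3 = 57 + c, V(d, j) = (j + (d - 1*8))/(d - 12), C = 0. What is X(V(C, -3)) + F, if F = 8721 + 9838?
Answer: 73541/4 ≈ 18385.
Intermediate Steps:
V(d, j) = (-8 + d + j)/(-12 + d) (V(d, j) = (j + (d - 8))/(-12 + d) = (j + (-8 + d))/(-12 + d) = (-8 + d + j)/(-12 + d))
X(c) = -171 - 3*c (X(c) = -3*(57 + c) = -171 - 3*c)
F = 18559
X(V(C, -3)) + F = (-171 - 3*(-8 + 0 - 3)/(-12 + 0)) + 18559 = (-171 - 3*(-11)/(-12)) + 18559 = (-171 - (-1)*(-11)/4) + 18559 = (-171 - 3*11/12) + 18559 = (-171 - 11/4) + 18559 = -695/4 + 18559 = 73541/4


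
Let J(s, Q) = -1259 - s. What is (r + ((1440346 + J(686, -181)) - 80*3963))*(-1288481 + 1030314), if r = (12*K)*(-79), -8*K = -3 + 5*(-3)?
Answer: -288947735076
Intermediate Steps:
K = 9/4 (K = -(-3 + 5*(-3))/8 = -(-3 - 15)/8 = -1/8*(-18) = 9/4 ≈ 2.2500)
r = -2133 (r = (12*(9/4))*(-79) = 27*(-79) = -2133)
(r + ((1440346 + J(686, -181)) - 80*3963))*(-1288481 + 1030314) = (-2133 + ((1440346 + (-1259 - 1*686)) - 80*3963))*(-1288481 + 1030314) = (-2133 + ((1440346 + (-1259 - 686)) - 317040))*(-258167) = (-2133 + ((1440346 - 1945) - 317040))*(-258167) = (-2133 + (1438401 - 317040))*(-258167) = (-2133 + 1121361)*(-258167) = 1119228*(-258167) = -288947735076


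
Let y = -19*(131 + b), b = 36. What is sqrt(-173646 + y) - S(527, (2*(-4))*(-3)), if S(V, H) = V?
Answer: -527 + I*sqrt(176819) ≈ -527.0 + 420.5*I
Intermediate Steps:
y = -3173 (y = -19*(131 + 36) = -19*167 = -3173)
sqrt(-173646 + y) - S(527, (2*(-4))*(-3)) = sqrt(-173646 - 3173) - 1*527 = sqrt(-176819) - 527 = I*sqrt(176819) - 527 = -527 + I*sqrt(176819)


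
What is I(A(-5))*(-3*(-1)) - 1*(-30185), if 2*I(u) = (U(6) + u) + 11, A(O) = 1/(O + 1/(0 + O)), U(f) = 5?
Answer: 1570853/52 ≈ 30209.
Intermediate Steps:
A(O) = 1/(O + 1/O)
I(u) = 8 + u/2 (I(u) = ((5 + u) + 11)/2 = (16 + u)/2 = 8 + u/2)
I(A(-5))*(-3*(-1)) - 1*(-30185) = (8 + (-5/(1 + (-5)**2))/2)*(-3*(-1)) - 1*(-30185) = (8 + (-5/(1 + 25))/2)*3 + 30185 = (8 + (-5/26)/2)*3 + 30185 = (8 + (-5*1/26)/2)*3 + 30185 = (8 + (1/2)*(-5/26))*3 + 30185 = (8 - 5/52)*3 + 30185 = (411/52)*3 + 30185 = 1233/52 + 30185 = 1570853/52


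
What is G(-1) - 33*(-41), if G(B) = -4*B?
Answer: 1357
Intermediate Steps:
G(-1) - 33*(-41) = -4*(-1) - 33*(-41) = 4 + 1353 = 1357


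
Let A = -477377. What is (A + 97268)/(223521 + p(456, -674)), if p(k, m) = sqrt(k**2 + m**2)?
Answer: -84962343789/49960975229 + 760218*sqrt(165553)/49960975229 ≈ -1.6944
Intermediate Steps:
(A + 97268)/(223521 + p(456, -674)) = (-477377 + 97268)/(223521 + sqrt(456**2 + (-674)**2)) = -380109/(223521 + sqrt(207936 + 454276)) = -380109/(223521 + sqrt(662212)) = -380109/(223521 + 2*sqrt(165553))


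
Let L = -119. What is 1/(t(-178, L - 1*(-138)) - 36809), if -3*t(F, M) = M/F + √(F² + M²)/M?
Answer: -291474095226/10728859522271633 + 1805988*√32045/139475173789531229 ≈ -2.7165e-5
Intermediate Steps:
t(F, M) = -M/(3*F) - √(F² + M²)/(3*M) (t(F, M) = -(M/F + √(F² + M²)/M)/3 = -M/(3*F) - √(F² + M²)/(3*M))
1/(t(-178, L - 1*(-138)) - 36809) = 1/((-⅓*(-119 - 1*(-138))/(-178) - √((-178)² + (-119 - 1*(-138))²)/(3*(-119 - 1*(-138)))) - 36809) = 1/((-⅓*(-119 + 138)*(-1/178) - √(31684 + (-119 + 138)²)/(3*(-119 + 138))) - 36809) = 1/((-⅓*19*(-1/178) - ⅓*√(31684 + 19²)/19) - 36809) = 1/((19/534 - ⅓*1/19*√(31684 + 361)) - 36809) = 1/((19/534 - ⅓*1/19*√32045) - 36809) = 1/((19/534 - √32045/57) - 36809) = 1/(-19655987/534 - √32045/57)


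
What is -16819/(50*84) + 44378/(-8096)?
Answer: -20159639/2125200 ≈ -9.4860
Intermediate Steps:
-16819/(50*84) + 44378/(-8096) = -16819/4200 + 44378*(-1/8096) = -16819*1/4200 - 22189/4048 = -16819/4200 - 22189/4048 = -20159639/2125200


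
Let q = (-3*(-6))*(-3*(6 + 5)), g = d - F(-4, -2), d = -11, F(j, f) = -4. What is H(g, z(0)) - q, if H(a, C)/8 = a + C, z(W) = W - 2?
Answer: 522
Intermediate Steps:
z(W) = -2 + W
g = -7 (g = -11 - 1*(-4) = -11 + 4 = -7)
H(a, C) = 8*C + 8*a (H(a, C) = 8*(a + C) = 8*(C + a) = 8*C + 8*a)
q = -594 (q = 18*(-3*11) = 18*(-33) = -594)
H(g, z(0)) - q = (8*(-2 + 0) + 8*(-7)) - 1*(-594) = (8*(-2) - 56) + 594 = (-16 - 56) + 594 = -72 + 594 = 522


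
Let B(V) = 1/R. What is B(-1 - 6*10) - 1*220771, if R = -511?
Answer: -112813982/511 ≈ -2.2077e+5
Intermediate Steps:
B(V) = -1/511 (B(V) = 1/(-511) = -1/511)
B(-1 - 6*10) - 1*220771 = -1/511 - 1*220771 = -1/511 - 220771 = -112813982/511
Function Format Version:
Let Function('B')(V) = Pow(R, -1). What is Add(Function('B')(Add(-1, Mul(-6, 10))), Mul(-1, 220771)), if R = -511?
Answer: Rational(-112813982, 511) ≈ -2.2077e+5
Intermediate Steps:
Function('B')(V) = Rational(-1, 511) (Function('B')(V) = Pow(-511, -1) = Rational(-1, 511))
Add(Function('B')(Add(-1, Mul(-6, 10))), Mul(-1, 220771)) = Add(Rational(-1, 511), Mul(-1, 220771)) = Add(Rational(-1, 511), -220771) = Rational(-112813982, 511)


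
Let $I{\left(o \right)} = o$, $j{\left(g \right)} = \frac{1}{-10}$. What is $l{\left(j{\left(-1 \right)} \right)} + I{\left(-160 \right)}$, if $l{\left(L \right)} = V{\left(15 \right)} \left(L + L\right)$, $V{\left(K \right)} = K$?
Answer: $-163$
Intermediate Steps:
$j{\left(g \right)} = - \frac{1}{10}$
$l{\left(L \right)} = 30 L$ ($l{\left(L \right)} = 15 \left(L + L\right) = 15 \cdot 2 L = 30 L$)
$l{\left(j{\left(-1 \right)} \right)} + I{\left(-160 \right)} = 30 \left(- \frac{1}{10}\right) - 160 = -3 - 160 = -163$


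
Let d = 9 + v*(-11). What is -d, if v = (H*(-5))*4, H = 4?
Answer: -889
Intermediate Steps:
v = -80 (v = (4*(-5))*4 = -20*4 = -80)
d = 889 (d = 9 - 80*(-11) = 9 + 880 = 889)
-d = -1*889 = -889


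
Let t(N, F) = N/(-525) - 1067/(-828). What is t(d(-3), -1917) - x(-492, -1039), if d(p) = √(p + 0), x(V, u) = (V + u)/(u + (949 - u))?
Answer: 2280251/785772 - I*√3/525 ≈ 2.9019 - 0.0032991*I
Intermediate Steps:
x(V, u) = V/949 + u/949 (x(V, u) = (V + u)/949 = (V + u)*(1/949) = V/949 + u/949)
d(p) = √p
t(N, F) = 1067/828 - N/525 (t(N, F) = N*(-1/525) - 1067*(-1/828) = -N/525 + 1067/828 = 1067/828 - N/525)
t(d(-3), -1917) - x(-492, -1039) = (1067/828 - I*√3/525) - ((1/949)*(-492) + (1/949)*(-1039)) = (1067/828 - I*√3/525) - (-492/949 - 1039/949) = (1067/828 - I*√3/525) - 1*(-1531/949) = (1067/828 - I*√3/525) + 1531/949 = 2280251/785772 - I*√3/525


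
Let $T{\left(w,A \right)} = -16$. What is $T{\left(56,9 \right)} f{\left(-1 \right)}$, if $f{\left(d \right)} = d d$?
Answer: $-16$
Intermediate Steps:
$f{\left(d \right)} = d^{2}$
$T{\left(56,9 \right)} f{\left(-1 \right)} = - 16 \left(-1\right)^{2} = \left(-16\right) 1 = -16$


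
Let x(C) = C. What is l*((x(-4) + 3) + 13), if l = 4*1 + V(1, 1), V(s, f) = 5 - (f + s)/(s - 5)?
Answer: 114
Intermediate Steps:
V(s, f) = 5 - (f + s)/(-5 + s)
l = 19/2 (l = 4*1 + (-25 - 1*1 + 4*1)/(-5 + 1) = 4 + (-25 - 1 + 4)/(-4) = 4 - 1/4*(-22) = 4 + 11/2 = 19/2 ≈ 9.5000)
l*((x(-4) + 3) + 13) = 19*((-4 + 3) + 13)/2 = 19*(-1 + 13)/2 = (19/2)*12 = 114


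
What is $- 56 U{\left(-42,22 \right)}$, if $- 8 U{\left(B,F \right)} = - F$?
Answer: $-154$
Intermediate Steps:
$U{\left(B,F \right)} = \frac{F}{8}$ ($U{\left(B,F \right)} = - \frac{\left(-1\right) F}{8} = \frac{F}{8}$)
$- 56 U{\left(-42,22 \right)} = - 56 \cdot \frac{1}{8} \cdot 22 = \left(-56\right) \frac{11}{4} = -154$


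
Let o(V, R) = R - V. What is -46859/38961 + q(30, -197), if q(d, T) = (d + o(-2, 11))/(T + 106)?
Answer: -456884/272727 ≈ -1.6752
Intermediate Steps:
q(d, T) = (13 + d)/(106 + T) (q(d, T) = (d + (11 - 1*(-2)))/(T + 106) = (d + (11 + 2))/(106 + T) = (d + 13)/(106 + T) = (13 + d)/(106 + T))
-46859/38961 + q(30, -197) = -46859/38961 + (13 + 30)/(106 - 197) = -46859*1/38961 + 43/(-91) = -46859/38961 - 1/91*43 = -46859/38961 - 43/91 = -456884/272727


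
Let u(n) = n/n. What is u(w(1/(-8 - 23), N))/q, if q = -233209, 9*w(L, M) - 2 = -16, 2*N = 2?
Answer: -1/233209 ≈ -4.2880e-6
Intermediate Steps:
N = 1 (N = (½)*2 = 1)
w(L, M) = -14/9 (w(L, M) = 2/9 + (⅑)*(-16) = 2/9 - 16/9 = -14/9)
u(n) = 1
u(w(1/(-8 - 23), N))/q = 1/(-233209) = 1*(-1/233209) = -1/233209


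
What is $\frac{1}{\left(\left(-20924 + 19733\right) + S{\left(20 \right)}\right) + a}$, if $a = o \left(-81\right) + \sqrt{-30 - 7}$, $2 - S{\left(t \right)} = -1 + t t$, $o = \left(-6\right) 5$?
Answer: $\frac{842}{709001} - \frac{i \sqrt{37}}{709001} \approx 0.0011876 - 8.5793 \cdot 10^{-6} i$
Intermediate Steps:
$o = -30$
$S{\left(t \right)} = 3 - t^{2}$ ($S{\left(t \right)} = 2 - \left(-1 + t t\right) = 2 - \left(-1 + t^{2}\right) = 3 - t^{2}$)
$a = 2430 + i \sqrt{37}$ ($a = \left(-30\right) \left(-81\right) + \sqrt{-30 - 7} = 2430 + \sqrt{-37} = 2430 + i \sqrt{37} \approx 2430.0 + 6.0828 i$)
$\frac{1}{\left(\left(-20924 + 19733\right) + S{\left(20 \right)}\right) + a} = \frac{1}{\left(\left(-20924 + 19733\right) + \left(3 - 20^{2}\right)\right) + \left(2430 + i \sqrt{37}\right)} = \frac{1}{\left(-1191 + \left(3 - 400\right)\right) + \left(2430 + i \sqrt{37}\right)} = \frac{1}{\left(-1191 - 397\right) + \left(2430 + i \sqrt{37}\right)} = \frac{1}{-1588 + \left(2430 + i \sqrt{37}\right)} = \frac{1}{842 + i \sqrt{37}}$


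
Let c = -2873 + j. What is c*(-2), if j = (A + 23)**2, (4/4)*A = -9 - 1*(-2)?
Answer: 5234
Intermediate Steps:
A = -7 (A = -9 - 1*(-2) = -9 + 2 = -7)
j = 256 (j = (-7 + 23)**2 = 16**2 = 256)
c = -2617 (c = -2873 + 256 = -2617)
c*(-2) = -2617*(-2) = 5234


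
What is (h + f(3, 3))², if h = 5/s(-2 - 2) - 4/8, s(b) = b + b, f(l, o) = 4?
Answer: 529/64 ≈ 8.2656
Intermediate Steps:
s(b) = 2*b
h = -9/8 (h = 5/((2*(-2 - 2))) - 4/8 = 5/((2*(-4))) - 4*⅛ = 5/(-8) - ½ = 5*(-⅛) - ½ = -5/8 - ½ = -9/8 ≈ -1.1250)
(h + f(3, 3))² = (-9/8 + 4)² = (23/8)² = 529/64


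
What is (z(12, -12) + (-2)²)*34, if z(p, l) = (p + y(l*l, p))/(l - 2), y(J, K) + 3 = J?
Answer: -1649/7 ≈ -235.57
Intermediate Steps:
y(J, K) = -3 + J
z(p, l) = (-3 + p + l²)/(-2 + l) (z(p, l) = (p + (-3 + l*l))/(l - 2) = (p + (-3 + l²))/(-2 + l) = (-3 + p + l²)/(-2 + l))
(z(12, -12) + (-2)²)*34 = ((-3 + 12 + (-12)²)/(-2 - 12) + (-2)²)*34 = ((-3 + 12 + 144)/(-14) + 4)*34 = (-1/14*153 + 4)*34 = (-153/14 + 4)*34 = -97/14*34 = -1649/7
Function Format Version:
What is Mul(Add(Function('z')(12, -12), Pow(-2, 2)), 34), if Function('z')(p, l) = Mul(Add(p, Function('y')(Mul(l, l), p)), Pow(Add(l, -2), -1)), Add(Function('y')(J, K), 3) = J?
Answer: Rational(-1649, 7) ≈ -235.57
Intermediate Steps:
Function('y')(J, K) = Add(-3, J)
Function('z')(p, l) = Mul(Pow(Add(-2, l), -1), Add(-3, p, Pow(l, 2))) (Function('z')(p, l) = Mul(Add(p, Add(-3, Mul(l, l))), Pow(Add(l, -2), -1)) = Mul(Add(p, Add(-3, Pow(l, 2))), Pow(Add(-2, l), -1)) = Mul(Add(-3, p, Pow(l, 2)), Pow(Add(-2, l), -1)) = Mul(Pow(Add(-2, l), -1), Add(-3, p, Pow(l, 2))))
Mul(Add(Function('z')(12, -12), Pow(-2, 2)), 34) = Mul(Add(Mul(Pow(Add(-2, -12), -1), Add(-3, 12, Pow(-12, 2))), Pow(-2, 2)), 34) = Mul(Add(Mul(Pow(-14, -1), Add(-3, 12, 144)), 4), 34) = Mul(Add(Mul(Rational(-1, 14), 153), 4), 34) = Mul(Add(Rational(-153, 14), 4), 34) = Mul(Rational(-97, 14), 34) = Rational(-1649, 7)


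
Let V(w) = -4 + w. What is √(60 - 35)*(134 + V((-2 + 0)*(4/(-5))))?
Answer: 658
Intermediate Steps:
√(60 - 35)*(134 + V((-2 + 0)*(4/(-5)))) = √(60 - 35)*(134 + (-4 + (-2 + 0)*(4/(-5)))) = √25*(134 + (-4 - 8*(-1)/5)) = 5*(134 + (-4 - 2*(-⅘))) = 5*(134 + (-4 + 8/5)) = 5*(134 - 12/5) = 5*(658/5) = 658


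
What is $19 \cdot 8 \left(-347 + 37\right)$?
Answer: $-47120$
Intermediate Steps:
$19 \cdot 8 \left(-347 + 37\right) = 152 \left(-310\right) = -47120$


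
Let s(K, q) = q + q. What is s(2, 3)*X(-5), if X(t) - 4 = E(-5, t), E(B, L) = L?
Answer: -6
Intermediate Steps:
s(K, q) = 2*q
X(t) = 4 + t
s(2, 3)*X(-5) = (2*3)*(4 - 5) = 6*(-1) = -6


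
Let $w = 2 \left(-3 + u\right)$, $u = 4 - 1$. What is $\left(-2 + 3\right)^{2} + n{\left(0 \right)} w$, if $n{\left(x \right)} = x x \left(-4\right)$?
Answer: $1$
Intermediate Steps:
$n{\left(x \right)} = - 4 x^{2}$ ($n{\left(x \right)} = x^{2} \left(-4\right) = - 4 x^{2}$)
$u = 3$
$w = 0$ ($w = 2 \left(-3 + 3\right) = 2 \cdot 0 = 0$)
$\left(-2 + 3\right)^{2} + n{\left(0 \right)} w = \left(-2 + 3\right)^{2} + - 4 \cdot 0^{2} \cdot 0 = 1^{2} + \left(-4\right) 0 \cdot 0 = 1 + 0 \cdot 0 = 1 + 0 = 1$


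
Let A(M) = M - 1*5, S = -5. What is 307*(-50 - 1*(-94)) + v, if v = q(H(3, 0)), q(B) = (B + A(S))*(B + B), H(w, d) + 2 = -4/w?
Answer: 122372/9 ≈ 13597.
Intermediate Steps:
A(M) = -5 + M (A(M) = M - 5 = -5 + M)
H(w, d) = -2 - 4/w
q(B) = 2*B*(-10 + B) (q(B) = (B + (-5 - 5))*(B + B) = (B - 10)*(2*B) = (-10 + B)*(2*B) = 2*B*(-10 + B))
v = 800/9 (v = 2*(-2 - 4/3)*(-10 + (-2 - 4/3)) = 2*(-10/3)*(-10 - 10/3) = 2*(-10/3)*(-40/3) = 800/9 ≈ 88.889)
307*(-50 - 1*(-94)) + v = 307*(-50 - 1*(-94)) + 800/9 = 307*(-50 + 94) + 800/9 = 307*44 + 800/9 = 13508 + 800/9 = 122372/9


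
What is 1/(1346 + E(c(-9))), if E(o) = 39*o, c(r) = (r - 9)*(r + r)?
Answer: 1/13982 ≈ 7.1521e-5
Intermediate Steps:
c(r) = 2*r*(-9 + r) (c(r) = (-9 + r)*(2*r) = 2*r*(-9 + r))
1/(1346 + E(c(-9))) = 1/(1346 + 39*(2*(-9)*(-9 - 9))) = 1/(1346 + 39*(2*(-9)*(-18))) = 1/(1346 + 39*324) = 1/(1346 + 12636) = 1/13982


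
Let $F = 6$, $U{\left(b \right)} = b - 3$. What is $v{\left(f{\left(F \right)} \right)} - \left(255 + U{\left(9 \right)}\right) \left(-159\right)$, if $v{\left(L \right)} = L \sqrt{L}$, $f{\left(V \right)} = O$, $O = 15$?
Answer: $41499 + 15 \sqrt{15} \approx 41557.0$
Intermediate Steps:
$U{\left(b \right)} = -3 + b$ ($U{\left(b \right)} = b - 3 = -3 + b$)
$f{\left(V \right)} = 15$
$v{\left(L \right)} = L^{\frac{3}{2}}$
$v{\left(f{\left(F \right)} \right)} - \left(255 + U{\left(9 \right)}\right) \left(-159\right) = 15^{\frac{3}{2}} - \left(255 + \left(-3 + 9\right)\right) \left(-159\right) = 15 \sqrt{15} - \left(255 + 6\right) \left(-159\right) = 15 \sqrt{15} - 261 \left(-159\right) = 15 \sqrt{15} - -41499 = 15 \sqrt{15} + 41499 = 41499 + 15 \sqrt{15}$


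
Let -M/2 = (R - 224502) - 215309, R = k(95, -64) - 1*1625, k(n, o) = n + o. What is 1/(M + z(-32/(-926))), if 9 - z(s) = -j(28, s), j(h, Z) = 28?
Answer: 1/882847 ≈ 1.1327e-6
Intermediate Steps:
z(s) = 37 (z(s) = 9 - (-1)*28 = 9 - 1*(-28) = 9 + 28 = 37)
R = -1594 (R = (95 - 64) - 1*1625 = 31 - 1625 = -1594)
M = 882810 (M = -2*((-1594 - 224502) - 215309) = -2*(-226096 - 215309) = -2*(-441405) = 882810)
1/(M + z(-32/(-926))) = 1/(882810 + 37) = 1/882847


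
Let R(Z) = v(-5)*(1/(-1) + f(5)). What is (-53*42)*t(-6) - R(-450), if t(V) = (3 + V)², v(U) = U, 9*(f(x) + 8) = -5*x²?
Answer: -181336/9 ≈ -20148.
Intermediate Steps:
f(x) = -8 - 5*x²/9 (f(x) = -8 + (-5*x²)/9 = -8 - 5*x²/9)
R(Z) = 1030/9 (R(Z) = -5*(1/(-1) + (-8 - 5/9*5²)) = -5*(-1 + (-8 - 5/9*25)) = -5*(-1 + (-8 - 125/9)) = -5*(-1 - 197/9) = -5*(-206/9) = 1030/9)
(-53*42)*t(-6) - R(-450) = (-53*42)*(3 - 6)² - 1*1030/9 = -2226*(-3)² - 1030/9 = -2226*9 - 1030/9 = -20034 - 1030/9 = -181336/9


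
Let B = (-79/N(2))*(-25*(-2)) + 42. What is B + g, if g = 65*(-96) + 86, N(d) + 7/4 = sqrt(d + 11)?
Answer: -1082408/159 - 63200*sqrt(13)/159 ≈ -8240.8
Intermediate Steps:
N(d) = -7/4 + sqrt(11 + d) (N(d) = -7/4 + sqrt(d + 11) = -7/4 + sqrt(11 + d))
g = -6154 (g = -6240 + 86 = -6154)
B = 42 - 3950/(-7/4 + sqrt(13)) (B = (-79/(-7/4 + sqrt(11 + 2)))*(-25*(-2)) + 42 = -79/(-7/4 + sqrt(13))*50 + 42 = -3950/(-7/4 + sqrt(13)) + 42 = 42 - 3950/(-7/4 + sqrt(13)) ≈ -2086.7)
B + g = (-103922/159 - 63200*sqrt(13)/159) - 6154 = -1082408/159 - 63200*sqrt(13)/159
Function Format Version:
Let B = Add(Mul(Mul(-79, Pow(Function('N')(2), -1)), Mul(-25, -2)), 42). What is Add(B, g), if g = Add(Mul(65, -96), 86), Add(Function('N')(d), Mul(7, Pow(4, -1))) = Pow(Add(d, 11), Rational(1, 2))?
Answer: Add(Rational(-1082408, 159), Mul(Rational(-63200, 159), Pow(13, Rational(1, 2)))) ≈ -8240.8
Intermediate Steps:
Function('N')(d) = Add(Rational(-7, 4), Pow(Add(11, d), Rational(1, 2))) (Function('N')(d) = Add(Rational(-7, 4), Pow(Add(d, 11), Rational(1, 2))) = Add(Rational(-7, 4), Pow(Add(11, d), Rational(1, 2))))
g = -6154 (g = Add(-6240, 86) = -6154)
B = Add(42, Mul(-3950, Pow(Add(Rational(-7, 4), Pow(13, Rational(1, 2))), -1))) (B = Add(Mul(Mul(-79, Pow(Add(Rational(-7, 4), Pow(Add(11, 2), Rational(1, 2))), -1)), Mul(-25, -2)), 42) = Add(Mul(Mul(-79, Pow(Add(Rational(-7, 4), Pow(13, Rational(1, 2))), -1)), 50), 42) = Add(Mul(-3950, Pow(Add(Rational(-7, 4), Pow(13, Rational(1, 2))), -1)), 42) = Add(42, Mul(-3950, Pow(Add(Rational(-7, 4), Pow(13, Rational(1, 2))), -1))) ≈ -2086.7)
Add(B, g) = Add(Add(Rational(-103922, 159), Mul(Rational(-63200, 159), Pow(13, Rational(1, 2)))), -6154) = Add(Rational(-1082408, 159), Mul(Rational(-63200, 159), Pow(13, Rational(1, 2))))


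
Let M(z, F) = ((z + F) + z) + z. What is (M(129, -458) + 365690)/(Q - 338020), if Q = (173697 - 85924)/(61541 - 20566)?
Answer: -14981238525/13850281727 ≈ -1.0817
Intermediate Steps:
M(z, F) = F + 3*z (M(z, F) = ((F + z) + z) + z = (F + 2*z) + z = F + 3*z)
Q = 87773/40975 ≈ 2.1421
(M(129, -458) + 365690)/(Q - 338020) = ((-458 + 3*129) + 365690)/(87773/40975 - 338020) = ((-458 + 387) + 365690)/(-13850281727/40975) = (-71 + 365690)*(-40975/13850281727) = 365619*(-40975/13850281727) = -14981238525/13850281727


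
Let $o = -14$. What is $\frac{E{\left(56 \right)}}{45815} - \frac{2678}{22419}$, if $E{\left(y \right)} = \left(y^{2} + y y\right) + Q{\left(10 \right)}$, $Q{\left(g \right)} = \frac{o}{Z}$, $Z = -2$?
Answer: $\frac{2582333}{146732355} \approx 0.017599$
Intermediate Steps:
$Q{\left(g \right)} = 7$ ($Q{\left(g \right)} = - \frac{14}{-2} = \left(-14\right) \left(- \frac{1}{2}\right) = 7$)
$E{\left(y \right)} = 7 + 2 y^{2}$ ($E{\left(y \right)} = \left(y^{2} + y y\right) + 7 = \left(y^{2} + y^{2}\right) + 7 = 2 y^{2} + 7 = 7 + 2 y^{2}$)
$\frac{E{\left(56 \right)}}{45815} - \frac{2678}{22419} = \frac{7 + 2 \cdot 56^{2}}{45815} - \frac{2678}{22419} = \left(7 + 2 \cdot 3136\right) \frac{1}{45815} - \frac{2678}{22419} = \left(7 + 6272\right) \frac{1}{45815} - \frac{2678}{22419} = 6279 \cdot \frac{1}{45815} - \frac{2678}{22419} = \frac{897}{6545} - \frac{2678}{22419} = \frac{2582333}{146732355}$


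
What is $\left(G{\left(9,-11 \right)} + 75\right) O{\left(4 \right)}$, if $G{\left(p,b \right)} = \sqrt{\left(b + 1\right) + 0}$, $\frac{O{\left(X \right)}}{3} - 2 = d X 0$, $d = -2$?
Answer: $450 + 6 i \sqrt{10} \approx 450.0 + 18.974 i$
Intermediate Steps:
$O{\left(X \right)} = 6$ ($O{\left(X \right)} = 6 + 3 - 2 X 0 = 6 + 3 \cdot 0 = 6 + 0 = 6$)
$G{\left(p,b \right)} = \sqrt{1 + b}$ ($G{\left(p,b \right)} = \sqrt{\left(1 + b\right) + 0} = \sqrt{1 + b}$)
$\left(G{\left(9,-11 \right)} + 75\right) O{\left(4 \right)} = \left(\sqrt{1 - 11} + 75\right) 6 = \left(\sqrt{-10} + 75\right) 6 = \left(i \sqrt{10} + 75\right) 6 = \left(75 + i \sqrt{10}\right) 6 = 450 + 6 i \sqrt{10}$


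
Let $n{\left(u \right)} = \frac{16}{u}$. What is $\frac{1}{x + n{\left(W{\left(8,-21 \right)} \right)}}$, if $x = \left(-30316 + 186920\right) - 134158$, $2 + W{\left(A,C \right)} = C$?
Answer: $\frac{23}{516242} \approx 4.4553 \cdot 10^{-5}$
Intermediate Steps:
$W{\left(A,C \right)} = -2 + C$
$x = 22446$ ($x = 156604 - 134158 = 22446$)
$\frac{1}{x + n{\left(W{\left(8,-21 \right)} \right)}} = \frac{1}{22446 + \frac{16}{-2 - 21}} = \frac{1}{22446 + \frac{16}{-23}} = \frac{1}{22446 + 16 \left(- \frac{1}{23}\right)} = \frac{1}{22446 - \frac{16}{23}} = \frac{1}{\frac{516242}{23}} = \frac{23}{516242}$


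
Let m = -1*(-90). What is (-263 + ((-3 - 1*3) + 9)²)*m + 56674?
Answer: 33814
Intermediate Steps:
m = 90
(-263 + ((-3 - 1*3) + 9)²)*m + 56674 = (-263 + ((-3 - 1*3) + 9)²)*90 + 56674 = (-263 + ((-3 - 3) + 9)²)*90 + 56674 = (-263 + (-6 + 9)²)*90 + 56674 = (-263 + 3²)*90 + 56674 = (-263 + 9)*90 + 56674 = -254*90 + 56674 = -22860 + 56674 = 33814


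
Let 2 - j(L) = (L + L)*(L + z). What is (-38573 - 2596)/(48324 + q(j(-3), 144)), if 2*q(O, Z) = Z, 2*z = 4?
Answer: -13723/16132 ≈ -0.85067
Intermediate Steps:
z = 2 (z = (½)*4 = 2)
j(L) = 2 - 2*L*(2 + L) (j(L) = 2 - (L + L)*(L + 2) = 2 - 2*L*(2 + L))
q(O, Z) = Z/2
(-38573 - 2596)/(48324 + q(j(-3), 144)) = (-38573 - 2596)/(48324 + (½)*144) = -41169/(48324 + 72) = -41169/48396 = -41169*1/48396 = -13723/16132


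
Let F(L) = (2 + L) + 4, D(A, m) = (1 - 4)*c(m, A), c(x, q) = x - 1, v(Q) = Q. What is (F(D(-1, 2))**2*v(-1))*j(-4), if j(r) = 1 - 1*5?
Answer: 36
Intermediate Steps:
c(x, q) = -1 + x
D(A, m) = 3 - 3*m (D(A, m) = (1 - 4)*(-1 + m) = -3*(-1 + m) = 3 - 3*m)
j(r) = -4 (j(r) = 1 - 5 = -4)
F(L) = 6 + L
(F(D(-1, 2))**2*v(-1))*j(-4) = ((6 + (3 - 3*2))**2*(-1))*(-4) = ((6 + (3 - 6))**2*(-1))*(-4) = ((6 - 3)**2*(-1))*(-4) = (3**2*(-1))*(-4) = (9*(-1))*(-4) = -9*(-4) = 36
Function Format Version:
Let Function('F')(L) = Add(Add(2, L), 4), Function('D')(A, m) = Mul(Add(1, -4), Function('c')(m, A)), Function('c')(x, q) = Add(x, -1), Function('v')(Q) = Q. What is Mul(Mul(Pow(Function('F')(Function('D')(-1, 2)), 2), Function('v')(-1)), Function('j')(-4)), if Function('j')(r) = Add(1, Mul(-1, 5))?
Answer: 36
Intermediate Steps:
Function('c')(x, q) = Add(-1, x)
Function('D')(A, m) = Add(3, Mul(-3, m)) (Function('D')(A, m) = Mul(Add(1, -4), Add(-1, m)) = Mul(-3, Add(-1, m)) = Add(3, Mul(-3, m)))
Function('j')(r) = -4 (Function('j')(r) = Add(1, -5) = -4)
Function('F')(L) = Add(6, L)
Mul(Mul(Pow(Function('F')(Function('D')(-1, 2)), 2), Function('v')(-1)), Function('j')(-4)) = Mul(Mul(Pow(Add(6, Add(3, Mul(-3, 2))), 2), -1), -4) = Mul(Mul(Pow(Add(6, Add(3, -6)), 2), -1), -4) = Mul(Mul(Pow(Add(6, -3), 2), -1), -4) = Mul(Mul(Pow(3, 2), -1), -4) = Mul(Mul(9, -1), -4) = Mul(-9, -4) = 36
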